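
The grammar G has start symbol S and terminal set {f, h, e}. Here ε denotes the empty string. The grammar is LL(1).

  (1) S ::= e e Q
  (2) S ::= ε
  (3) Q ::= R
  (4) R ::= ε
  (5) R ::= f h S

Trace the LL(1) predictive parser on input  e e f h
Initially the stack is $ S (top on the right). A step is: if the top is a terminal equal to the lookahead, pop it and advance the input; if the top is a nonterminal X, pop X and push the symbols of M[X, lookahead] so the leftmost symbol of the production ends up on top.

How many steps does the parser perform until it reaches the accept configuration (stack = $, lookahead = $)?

8

step 1: stack=$ S  input=e e f h $  — expand S ::= e e Q
step 2: stack=$ Q e e  input=e e f h $  — match e
step 3: stack=$ Q e  input=e f h $  — match e
step 4: stack=$ Q  input=f h $  — expand Q ::= R
step 5: stack=$ R  input=f h $  — expand R ::= f h S
step 6: stack=$ S h f  input=f h $  — match f
step 7: stack=$ S h  input=h $  — match h
step 8: stack=$ S  input=$  — expand S ::= ε
Accept reached after 8 steps.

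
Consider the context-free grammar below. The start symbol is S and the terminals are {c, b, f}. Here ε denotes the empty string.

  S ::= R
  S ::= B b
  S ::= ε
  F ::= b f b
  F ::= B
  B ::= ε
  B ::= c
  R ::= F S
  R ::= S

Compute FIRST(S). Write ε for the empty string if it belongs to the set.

{ε, b, c}

FIRST(B): from B::=ε we get {ε}; from B::=c we get {c}. So FIRST(B) = {ε, c}.
FIRST(F): from F::=b f b we get {b}; from F::=B we get {ε, c}. So FIRST(F) = {ε, b, c}.
FIRST(S): from S::=R we get {ε, b, c}; from S::=B b we get {b, c}; from S::=ε we get {ε}. So FIRST(S) = {ε, b, c}.
FIRST(R): from R::=F S we get {ε, b, c}; from R::=S we get {ε, b, c}. So FIRST(R) = {ε, b, c}.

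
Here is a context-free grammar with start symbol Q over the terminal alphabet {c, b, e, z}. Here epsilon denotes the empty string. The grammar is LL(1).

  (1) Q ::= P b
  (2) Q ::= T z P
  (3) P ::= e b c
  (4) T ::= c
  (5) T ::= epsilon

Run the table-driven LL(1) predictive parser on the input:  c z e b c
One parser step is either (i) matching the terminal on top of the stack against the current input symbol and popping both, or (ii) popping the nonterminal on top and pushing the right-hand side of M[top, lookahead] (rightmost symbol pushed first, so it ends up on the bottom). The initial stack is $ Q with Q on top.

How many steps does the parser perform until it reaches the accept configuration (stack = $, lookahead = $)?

step 1: stack=$ Q  input=c z e b c $  — expand Q ::= T z P
step 2: stack=$ P z T  input=c z e b c $  — expand T ::= c
step 3: stack=$ P z c  input=c z e b c $  — match c
step 4: stack=$ P z  input=z e b c $  — match z
step 5: stack=$ P  input=e b c $  — expand P ::= e b c
step 6: stack=$ c b e  input=e b c $  — match e
step 7: stack=$ c b  input=b c $  — match b
step 8: stack=$ c  input=c $  — match c
Accept reached after 8 steps.

8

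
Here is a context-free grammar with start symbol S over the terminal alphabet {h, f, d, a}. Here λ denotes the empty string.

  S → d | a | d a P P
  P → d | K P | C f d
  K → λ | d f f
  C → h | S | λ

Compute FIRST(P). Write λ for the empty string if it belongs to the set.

{a, d, f, h}

FIRST(S) = {a, d}
FIRST(K) = {λ, d}
FIRST(C) = {λ, a, d, h}  (via S)
FIRST(P) = {a, d, f, h}  (via K P, C f d)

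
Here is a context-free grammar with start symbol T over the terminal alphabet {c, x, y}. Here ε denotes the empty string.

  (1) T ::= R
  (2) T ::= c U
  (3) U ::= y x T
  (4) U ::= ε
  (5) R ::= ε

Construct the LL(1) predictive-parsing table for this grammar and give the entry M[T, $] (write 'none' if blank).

FIRST(U): from U::=y x T we get {y}; from U::=ε we get {ε}. So FIRST(U) = {ε, y}.
FIRST(R): from R::=ε we get {ε}. So FIRST(R) = {ε}.
FIRST(T): from T::=R we get {ε}; from T::=c U we get {c}. So FIRST(T) = {ε, c}.
FOLLOW(T) includes $ since T is the start symbol.
FOLLOW(T): in U::=y x T, the suffix after T is empty, so FOLLOW(T) ⊇ FOLLOW(U) = {$}. Thus FOLLOW(T) = {$}.
FOLLOW(U): in T::=c U, the suffix after U is empty, so FOLLOW(U) ⊇ FOLLOW(T) = {$}. Thus FOLLOW(U) = {$}.
For T ::= R: FIRST(R) = {ε}, so it goes in M[T, t] for t ∈ {}; since ε ∈ FIRST, also for every t ∈ FOLLOW(T) = {$}.
For T ::= c U: FIRST(c U) = {c}, so it goes in M[T, t] for t ∈ {c}.

T ::= R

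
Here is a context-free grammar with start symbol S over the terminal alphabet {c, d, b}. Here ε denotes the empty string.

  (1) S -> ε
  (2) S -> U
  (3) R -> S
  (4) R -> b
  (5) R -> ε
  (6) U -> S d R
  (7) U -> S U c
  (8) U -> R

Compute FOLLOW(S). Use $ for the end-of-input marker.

{$, b, c, d}

FIRST(S) = {ε, b, c, d}  (via U)
FIRST(R) = {ε, b, c, d}  (via S)
FIRST(U) = {ε, b, c, d}  (via S d R, S U c, R)
FOLLOW(S) includes $ since S is the start symbol.
FOLLOW(S): in R->S, the suffix after S is empty, so FOLLOW(S) ⊇ FOLLOW(R) = {$, b, c, d}; in U->S d R, S is followed by d R with FIRST {d}; in U->S U c, S is followed by U c with FIRST {b, c, d}. Thus FOLLOW(S) = {$, b, c, d}.
FOLLOW(U): in S->U, the suffix after U is empty, so FOLLOW(U) ⊇ FOLLOW(S) = {$, b, c, d}; in U->S U c, U is followed by c with FIRST {c}. Thus FOLLOW(U) = {$, b, c, d}.
FOLLOW(R): in U->S d R, the suffix after R is empty, so FOLLOW(R) ⊇ FOLLOW(U) = {$, b, c, d}; in U->R, the suffix after R is empty, so FOLLOW(R) ⊇ FOLLOW(U) = {$, b, c, d}. Thus FOLLOW(R) = {$, b, c, d}.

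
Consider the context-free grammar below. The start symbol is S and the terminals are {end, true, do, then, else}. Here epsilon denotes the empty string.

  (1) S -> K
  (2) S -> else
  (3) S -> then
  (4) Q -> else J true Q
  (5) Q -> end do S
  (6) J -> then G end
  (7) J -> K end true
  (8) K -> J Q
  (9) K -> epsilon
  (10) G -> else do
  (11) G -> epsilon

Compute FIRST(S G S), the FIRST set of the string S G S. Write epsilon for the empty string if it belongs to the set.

{epsilon, else, end, then}

FIRST(Q): from Q->else J true Q we get {else}; from Q->end do S we get {end}. So FIRST(Q) = {else, end}.
FIRST(G): from G->else do we get {else}; from G->epsilon we get {epsilon}. So FIRST(G) = {epsilon, else}.
FIRST(S): from S->K we get {epsilon, end, then}; from S->else we get {else}; from S->then we get {then}. So FIRST(S) = {epsilon, else, end, then}.
FIRST(J): from J->then G end we get {then}; from J->K end true we get {end, then}. So FIRST(J) = {end, then}.
FIRST(K): from K->J Q we get {end, then}; from K->epsilon we get {epsilon}. So FIRST(K) = {epsilon, end, then}.
FIRST(S G S): take FIRST of each symbol in turn, carrying on past any symbol whose FIRST contains epsilon; result {epsilon, else, end, then}.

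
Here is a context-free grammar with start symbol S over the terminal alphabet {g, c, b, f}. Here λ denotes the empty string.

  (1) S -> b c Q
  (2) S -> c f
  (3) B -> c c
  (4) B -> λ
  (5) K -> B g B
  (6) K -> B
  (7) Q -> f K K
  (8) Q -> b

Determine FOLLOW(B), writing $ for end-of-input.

FIRST(S) = {b, c}
FIRST(B) = {λ, c}
FIRST(Q) = {b, f}
FIRST(K) = {λ, c, g}  (via B g B, B)
FOLLOW(S) includes $ since S is the start symbol.
FOLLOW(S): S appears on no right-hand side. Thus FOLLOW(S) = {$}.
FOLLOW(Q): in S->b c Q, the suffix after Q is empty, so FOLLOW(Q) ⊇ FOLLOW(S) = {$}. Thus FOLLOW(Q) = {$}.
FOLLOW(K): in Q->f K K (occurrence 1), K is followed by K with FIRST {λ, c, g}; in Q->f K K (occurrence 1), the suffix after K is nullable, so FOLLOW(K) ⊇ FOLLOW(Q) = {$}; in Q->f K K (occurrence 2), the suffix after K is empty, so FOLLOW(K) ⊇ FOLLOW(Q) = {$}. Thus FOLLOW(K) = {$, c, g}.
FOLLOW(B): in K->B g B (occurrence 1), B is followed by g B with FIRST {g}; in K->B g B (occurrence 2), the suffix after B is empty, so FOLLOW(B) ⊇ FOLLOW(K) = {$, c, g}; in K->B, the suffix after B is empty, so FOLLOW(B) ⊇ FOLLOW(K) = {$, c, g}. Thus FOLLOW(B) = {$, c, g}.

{$, c, g}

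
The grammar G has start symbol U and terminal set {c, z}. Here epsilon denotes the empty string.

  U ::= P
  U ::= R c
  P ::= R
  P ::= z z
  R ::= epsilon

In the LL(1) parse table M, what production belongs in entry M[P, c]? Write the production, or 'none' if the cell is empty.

none

FIRST(R): from R::=epsilon we get {epsilon}. So FIRST(R) = {epsilon}.
FIRST(P): from P::=R we get {epsilon}; from P::=z z we get {z}. So FIRST(P) = {epsilon, z}.
FIRST(U): from U::=P we get {epsilon, z}; from U::=R c we get {c}. So FIRST(U) = {epsilon, c, z}.
FOLLOW(U) includes $ since U is the start symbol.
FOLLOW(U): U appears on no right-hand side. Thus FOLLOW(U) = {$}.
FOLLOW(P): in U::=P, the suffix after P is empty, so FOLLOW(P) ⊇ FOLLOW(U) = {$}. Thus FOLLOW(P) = {$}.
For P ::= R: FIRST(R) = {epsilon}, so it goes in M[P, t] for t ∈ {}; since epsilon ∈ FIRST, also for every t ∈ FOLLOW(P) = {$}.
For P ::= z z: FIRST(z z) = {z}, so it goes in M[P, t] for t ∈ {z}.
None of these place a production in M[P, c].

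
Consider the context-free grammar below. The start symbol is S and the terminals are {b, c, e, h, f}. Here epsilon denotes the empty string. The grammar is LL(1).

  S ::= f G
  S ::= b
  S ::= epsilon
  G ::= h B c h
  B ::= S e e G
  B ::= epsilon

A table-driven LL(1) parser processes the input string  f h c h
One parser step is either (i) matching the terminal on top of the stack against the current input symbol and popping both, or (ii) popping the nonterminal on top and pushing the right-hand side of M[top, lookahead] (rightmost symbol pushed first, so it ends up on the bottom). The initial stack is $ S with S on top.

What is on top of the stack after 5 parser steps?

     Stack      Input      Action
  1  $ S        f h c h $  expand S ::= f G
  2  $ G f      f h c h $  match f
  3  $ G        h c h $    expand G ::= h B c h
  4  $ h c B h  h c h $    match h
  5  $ h c B    c h $      expand B ::= epsilon
Stack after step 5: $ h c (top = c).

c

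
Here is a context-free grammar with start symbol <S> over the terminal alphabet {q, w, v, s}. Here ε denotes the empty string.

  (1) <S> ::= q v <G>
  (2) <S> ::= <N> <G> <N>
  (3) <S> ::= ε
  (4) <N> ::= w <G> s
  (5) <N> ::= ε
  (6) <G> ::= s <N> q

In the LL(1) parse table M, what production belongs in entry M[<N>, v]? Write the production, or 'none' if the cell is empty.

none

FIRST(<N>): from <N>::=w <G> s we get {w}; from <N>::=ε we get {ε}. So FIRST(<N>) = {ε, w}.
FIRST(<G>): from <G>::=s <N> q we get {s}. So FIRST(<G>) = {s}.
FIRST(<S>): from <S>::=q v <G> we get {q}; from <S>::=<N> <G> <N> we get {s, w}; from <S>::=ε we get {ε}. So FIRST(<S>) = {ε, q, s, w}.
FOLLOW(<S>) includes $ since <S> is the start symbol.
FOLLOW(<S>): <S> appears on no right-hand side. Thus FOLLOW(<S>) = {$}.
FOLLOW(<N>): in <S>::=<N> <G> <N> (occurrence 1), <N> is followed by <G> <N> with FIRST {s}; in <S>::=<N> <G> <N> (occurrence 2), the suffix after <N> is empty, so FOLLOW(<N>) ⊇ FOLLOW(<S>) = {$}; in <G>::=s <N> q, <N> is followed by q with FIRST {q}. Thus FOLLOW(<N>) = {$, q, s}.
For <N> ::= w <G> s: FIRST(w <G> s) = {w}, so it goes in M[<N>, t] for t ∈ {w}.
For <N> ::= ε: FIRST(ε) = {ε}, so it goes in M[<N>, t] for t ∈ {}; since ε ∈ FIRST, also for every t ∈ FOLLOW(<N>) = {$, q, s}.
None of these place a production in M[<N>, v].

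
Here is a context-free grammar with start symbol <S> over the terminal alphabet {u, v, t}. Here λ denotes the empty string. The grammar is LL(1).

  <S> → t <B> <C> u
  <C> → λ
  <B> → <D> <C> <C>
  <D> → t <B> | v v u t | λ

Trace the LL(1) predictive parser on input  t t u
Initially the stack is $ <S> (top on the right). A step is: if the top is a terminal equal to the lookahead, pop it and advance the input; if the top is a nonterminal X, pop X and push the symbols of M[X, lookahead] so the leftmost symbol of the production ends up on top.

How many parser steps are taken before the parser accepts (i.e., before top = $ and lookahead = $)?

step 1: stack=$ <S>  input=t t u $  — expand <S> → t <B> <C> u
step 2: stack=$ u <C> <B> t  input=t t u $  — match t
step 3: stack=$ u <C> <B>  input=t u $  — expand <B> → <D> <C> <C>
step 4: stack=$ u <C> <C> <C> <D>  input=t u $  — expand <D> → t <B>
step 5: stack=$ u <C> <C> <C> <B> t  input=t u $  — match t
step 6: stack=$ u <C> <C> <C> <B>  input=u $  — expand <B> → <D> <C> <C>
step 7: stack=$ u <C> <C> <C> <C> <C> <D>  input=u $  — expand <D> → λ
step 8: stack=$ u <C> <C> <C> <C> <C>  input=u $  — expand <C> → λ
step 9: stack=$ u <C> <C> <C> <C>  input=u $  — expand <C> → λ
step 10: stack=$ u <C> <C> <C>  input=u $  — expand <C> → λ
step 11: stack=$ u <C> <C>  input=u $  — expand <C> → λ
step 12: stack=$ u <C>  input=u $  — expand <C> → λ
step 13: stack=$ u  input=u $  — match u
Accept reached after 13 steps.

13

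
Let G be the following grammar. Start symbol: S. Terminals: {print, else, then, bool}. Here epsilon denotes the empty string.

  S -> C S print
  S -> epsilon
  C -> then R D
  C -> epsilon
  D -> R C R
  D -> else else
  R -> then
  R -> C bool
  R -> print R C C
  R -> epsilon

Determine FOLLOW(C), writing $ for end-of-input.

FIRST(C) = {epsilon, then}
FIRST(S) = {epsilon, print, then}  (via C S print)
FIRST(R) = {epsilon, bool, print, then}  (via C bool)
FIRST(D) = {epsilon, bool, else, print, then}  (via R C R)
FOLLOW(S) includes $ since S is the start symbol.
FOLLOW(S): in S->C S print, S is followed by print with FIRST {print}. Thus FOLLOW(S) = {$, print}.
FOLLOW(C): in S->C S print, C is followed by S print with FIRST {print, then}; in D->R C R, C is followed by R with FIRST {epsilon, bool, print, then}; in D->R C R, the suffix after C is nullable, so FOLLOW(C) ⊇ FOLLOW(D) = {bool, else, print, then}; in R->C bool, C is followed by bool with FIRST {bool}; in R->print R C C (occurrence 1), C is followed by C with FIRST {epsilon, then}; in R->print R C C (occurrence 1), the suffix after C is nullable, so FOLLOW(C) ⊇ FOLLOW(R) = {bool, else, print, then}; in R->print R C C (occurrence 2), the suffix after C is empty, so FOLLOW(C) ⊇ FOLLOW(R) = {bool, else, print, then}. Thus FOLLOW(C) = {bool, else, print, then}.
FOLLOW(D): in C->then R D, the suffix after D is empty, so FOLLOW(D) ⊇ FOLLOW(C) = {bool, else, print, then}. Thus FOLLOW(D) = {bool, else, print, then}.
FOLLOW(R): in C->then R D, R is followed by D with FIRST {epsilon, bool, else, print, then}; in C->then R D, the suffix after R is nullable, so FOLLOW(R) ⊇ FOLLOW(C) = {bool, else, print, then}; in D->R C R (occurrence 1), R is followed by C R with FIRST {epsilon, bool, print, then}; in D->R C R (occurrence 1), the suffix after R is nullable, so FOLLOW(R) ⊇ FOLLOW(D) = {bool, else, print, then}; in D->R C R (occurrence 2), the suffix after R is empty, so FOLLOW(R) ⊇ FOLLOW(D) = {bool, else, print, then}; in R->print R C C, R is followed by C C with FIRST {epsilon, then}; in R->print R C C, the suffix after R is nullable (adds nothing new). Thus FOLLOW(R) = {bool, else, print, then}.

{bool, else, print, then}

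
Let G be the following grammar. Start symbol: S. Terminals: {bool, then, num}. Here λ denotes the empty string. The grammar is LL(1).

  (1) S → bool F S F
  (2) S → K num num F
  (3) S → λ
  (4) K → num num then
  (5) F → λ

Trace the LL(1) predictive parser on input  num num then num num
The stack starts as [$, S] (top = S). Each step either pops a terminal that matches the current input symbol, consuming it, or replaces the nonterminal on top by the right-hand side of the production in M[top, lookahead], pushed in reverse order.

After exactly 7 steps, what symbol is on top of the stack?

F

     Stack                     Input                   Action
  1  $ S                       num num then num num $  expand S → K num num F
  2  $ F num num K             num num then num num $  expand K → num num then
  3  $ F num num then num num  num num then num num $  match num
  4  $ F num num then num      num then num num $      match num
  5  $ F num num then          then num num $          match then
  6  $ F num num               num num $               match num
  7  $ F num                   num $                   match num
Stack after step 7: $ F (top = F).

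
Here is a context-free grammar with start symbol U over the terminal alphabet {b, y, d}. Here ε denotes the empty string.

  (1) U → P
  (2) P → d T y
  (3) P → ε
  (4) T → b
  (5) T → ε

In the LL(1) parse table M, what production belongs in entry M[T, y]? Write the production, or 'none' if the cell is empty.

T → ε

FIRST(P): from P→d T y we get {d}; from P→ε we get {ε}. So FIRST(P) = {ε, d}.
FIRST(T): from T→b we get {b}; from T→ε we get {ε}. So FIRST(T) = {ε, b}.
FIRST(U): from U→P we get {ε, d}. So FIRST(U) = {ε, d}.
FOLLOW(U) includes $ since U is the start symbol.
FOLLOW(T): in P→d T y, T is followed by y with FIRST {y}. Thus FOLLOW(T) = {y}.
For T → b: FIRST(b) = {b}, so it goes in M[T, t] for t ∈ {b}.
For T → ε: FIRST(ε) = {ε}, so it goes in M[T, t] for t ∈ {}; since ε ∈ FIRST, also for every t ∈ FOLLOW(T) = {y}.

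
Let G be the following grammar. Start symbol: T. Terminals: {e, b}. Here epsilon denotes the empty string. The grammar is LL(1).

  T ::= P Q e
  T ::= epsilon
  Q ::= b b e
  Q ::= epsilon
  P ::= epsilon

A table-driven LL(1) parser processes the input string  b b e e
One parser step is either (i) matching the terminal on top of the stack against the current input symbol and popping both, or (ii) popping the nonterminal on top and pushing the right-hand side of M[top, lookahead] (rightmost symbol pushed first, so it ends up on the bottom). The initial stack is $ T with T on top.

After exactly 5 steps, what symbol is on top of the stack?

e

step 1: stack=$ T  input=b b e e $  — expand T ::= P Q e
step 2: stack=$ e Q P  input=b b e e $  — expand P ::= epsilon
step 3: stack=$ e Q  input=b b e e $  — expand Q ::= b b e
step 4: stack=$ e e b b  input=b b e e $  — match b
step 5: stack=$ e e b  input=b e e $  — match b
Stack after step 5: $ e e (top = e).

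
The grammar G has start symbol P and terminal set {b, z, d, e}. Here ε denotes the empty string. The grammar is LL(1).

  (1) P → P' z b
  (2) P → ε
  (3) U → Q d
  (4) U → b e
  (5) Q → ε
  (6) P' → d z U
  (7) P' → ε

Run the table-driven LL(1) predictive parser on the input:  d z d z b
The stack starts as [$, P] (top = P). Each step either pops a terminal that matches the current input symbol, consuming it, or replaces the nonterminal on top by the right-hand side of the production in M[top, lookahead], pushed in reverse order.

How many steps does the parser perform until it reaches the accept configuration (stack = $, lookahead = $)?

     Stack        Input        Action
  1  $ P          d z d z b $  expand P → P' z b
  2  $ b z P'     d z d z b $  expand P' → d z U
  3  $ b z U z d  d z d z b $  match d
  4  $ b z U z    z d z b $    match z
  5  $ b z U      d z b $      expand U → Q d
  6  $ b z d Q    d z b $      expand Q → ε
  7  $ b z d      d z b $      match d
  8  $ b z        z b $        match z
  9  $ b          b $          match b
Accept reached after 9 steps.

9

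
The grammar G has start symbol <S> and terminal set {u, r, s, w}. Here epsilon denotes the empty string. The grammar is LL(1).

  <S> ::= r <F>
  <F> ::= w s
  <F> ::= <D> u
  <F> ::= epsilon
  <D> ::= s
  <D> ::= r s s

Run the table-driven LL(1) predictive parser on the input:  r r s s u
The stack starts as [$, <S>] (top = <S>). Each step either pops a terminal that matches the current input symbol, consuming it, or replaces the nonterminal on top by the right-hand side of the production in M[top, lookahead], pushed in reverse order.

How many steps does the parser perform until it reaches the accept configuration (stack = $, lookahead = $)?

8

step 1: stack=$ <S>  input=r r s s u $  — expand <S> ::= r <F>
step 2: stack=$ <F> r  input=r r s s u $  — match r
step 3: stack=$ <F>  input=r s s u $  — expand <F> ::= <D> u
step 4: stack=$ u <D>  input=r s s u $  — expand <D> ::= r s s
step 5: stack=$ u s s r  input=r s s u $  — match r
step 6: stack=$ u s s  input=s s u $  — match s
step 7: stack=$ u s  input=s u $  — match s
step 8: stack=$ u  input=u $  — match u
Accept reached after 8 steps.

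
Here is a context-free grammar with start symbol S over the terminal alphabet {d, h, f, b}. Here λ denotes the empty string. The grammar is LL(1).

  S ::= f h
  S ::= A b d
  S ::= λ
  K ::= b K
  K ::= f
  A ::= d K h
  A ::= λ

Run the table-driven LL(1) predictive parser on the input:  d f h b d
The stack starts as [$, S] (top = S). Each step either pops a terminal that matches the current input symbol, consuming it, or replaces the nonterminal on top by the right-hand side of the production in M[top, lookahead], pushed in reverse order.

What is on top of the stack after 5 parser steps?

h

step 1: stack=$ S  input=d f h b d $  — expand S ::= A b d
step 2: stack=$ d b A  input=d f h b d $  — expand A ::= d K h
step 3: stack=$ d b h K d  input=d f h b d $  — match d
step 4: stack=$ d b h K  input=f h b d $  — expand K ::= f
step 5: stack=$ d b h f  input=f h b d $  — match f
Stack after step 5: $ d b h (top = h).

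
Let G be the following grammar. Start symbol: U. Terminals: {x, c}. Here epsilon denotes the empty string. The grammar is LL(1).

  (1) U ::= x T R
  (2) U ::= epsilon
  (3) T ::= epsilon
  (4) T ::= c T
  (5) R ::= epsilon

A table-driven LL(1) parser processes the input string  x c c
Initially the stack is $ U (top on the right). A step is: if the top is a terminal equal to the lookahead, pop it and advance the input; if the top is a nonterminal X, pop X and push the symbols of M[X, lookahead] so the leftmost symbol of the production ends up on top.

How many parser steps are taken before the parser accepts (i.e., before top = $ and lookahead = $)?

     Stack    Input    Action
  1  $ U      x c c $  expand U ::= x T R
  2  $ R T x  x c c $  match x
  3  $ R T    c c $    expand T ::= c T
  4  $ R T c  c c $    match c
  5  $ R T    c $      expand T ::= c T
  6  $ R T c  c $      match c
  7  $ R T    $        expand T ::= epsilon
  8  $ R      $        expand R ::= epsilon
Accept reached after 8 steps.

8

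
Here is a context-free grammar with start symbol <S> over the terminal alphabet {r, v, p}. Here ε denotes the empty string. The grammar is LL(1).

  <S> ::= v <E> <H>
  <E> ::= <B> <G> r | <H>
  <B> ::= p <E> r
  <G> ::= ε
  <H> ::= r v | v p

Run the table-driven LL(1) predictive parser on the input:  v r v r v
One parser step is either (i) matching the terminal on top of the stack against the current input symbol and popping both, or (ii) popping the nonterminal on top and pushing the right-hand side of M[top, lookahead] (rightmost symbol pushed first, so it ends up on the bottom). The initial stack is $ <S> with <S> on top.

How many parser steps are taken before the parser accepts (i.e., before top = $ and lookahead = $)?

9

     Stack        Input        Action
  1  $ <S>        v r v r v $  expand <S> ::= v <E> <H>
  2  $ <H> <E> v  v r v r v $  match v
  3  $ <H> <E>    r v r v $    expand <E> ::= <H>
  4  $ <H> <H>    r v r v $    expand <H> ::= r v
  5  $ <H> v r    r v r v $    match r
  6  $ <H> v      v r v $      match v
  7  $ <H>        r v $        expand <H> ::= r v
  8  $ v r        r v $        match r
  9  $ v          v $          match v
Accept reached after 9 steps.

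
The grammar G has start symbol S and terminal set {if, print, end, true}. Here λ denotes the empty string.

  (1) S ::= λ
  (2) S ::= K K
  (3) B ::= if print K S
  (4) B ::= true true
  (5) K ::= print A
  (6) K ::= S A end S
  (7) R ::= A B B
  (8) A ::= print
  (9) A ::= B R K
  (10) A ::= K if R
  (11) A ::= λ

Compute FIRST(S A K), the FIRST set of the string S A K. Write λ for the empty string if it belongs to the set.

{end, if, print, true}

FIRST(B): from B::=if print K S we get {if}; from B::=true true we get {true}. So FIRST(B) = {if, true}.
FIRST(S): from S::=λ we get {λ}; from S::=K K we get {end, if, print, true}. So FIRST(S) = {λ, end, if, print, true}.
FIRST(K): from K::=print A we get {print}; from K::=S A end S we get {end, if, print, true}. So FIRST(K) = {end, if, print, true}.
FIRST(A): from A::=print we get {print}; from A::=B R K we get {if, true}; from A::=K if R we get {end, if, print, true}; from A::=λ we get {λ}. So FIRST(A) = {λ, end, if, print, true}.
FIRST(R): from R::=A B B we get {end, if, print, true}. So FIRST(R) = {end, if, print, true}.
FIRST(S A K): take FIRST of each symbol in turn, carrying on past any symbol whose FIRST contains λ; result {end, if, print, true}.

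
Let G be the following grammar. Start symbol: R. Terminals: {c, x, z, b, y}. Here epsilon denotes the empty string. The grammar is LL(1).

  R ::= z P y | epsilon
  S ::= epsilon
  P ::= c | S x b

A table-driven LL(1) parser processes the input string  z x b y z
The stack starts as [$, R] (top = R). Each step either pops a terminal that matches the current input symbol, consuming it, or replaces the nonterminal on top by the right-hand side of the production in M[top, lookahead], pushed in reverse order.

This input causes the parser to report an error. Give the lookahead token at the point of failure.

z

     Stack      Input        Action
  1  $ R        z x b y z $  expand R ::= z P y
  2  $ y P z    z x b y z $  match z
  3  $ y P      x b y z $    expand P ::= S x b
  4  $ y b x S  x b y z $    expand S ::= epsilon
  5  $ y b x    x b y z $    match x
  6  $ y b      b y z $      match b
  7  $ y        y z $        match y
  8  $          z $          error: stack empty but input remains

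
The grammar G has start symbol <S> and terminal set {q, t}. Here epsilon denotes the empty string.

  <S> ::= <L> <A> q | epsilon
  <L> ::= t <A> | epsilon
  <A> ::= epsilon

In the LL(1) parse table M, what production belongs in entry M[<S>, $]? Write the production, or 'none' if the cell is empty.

FIRST(<L>): from <L>::=t <A> we get {t}; from <L>::=epsilon we get {epsilon}. So FIRST(<L>) = {epsilon, t}.
FIRST(<A>): from <A>::=epsilon we get {epsilon}. So FIRST(<A>) = {epsilon}.
FIRST(<S>): from <S>::=<L> <A> q we get {q, t}; from <S>::=epsilon we get {epsilon}. So FIRST(<S>) = {epsilon, q, t}.
FOLLOW(<S>) includes $ since <S> is the start symbol.
FOLLOW(<S>): <S> appears on no right-hand side. Thus FOLLOW(<S>) = {$}.
For <S> ::= <L> <A> q: FIRST(<L> <A> q) = {q, t}, so it goes in M[<S>, t] for t ∈ {q, t}.
For <S> ::= epsilon: FIRST(epsilon) = {epsilon}, so it goes in M[<S>, t] for t ∈ {}; since epsilon ∈ FIRST, also for every t ∈ FOLLOW(<S>) = {$}.

<S> ::= epsilon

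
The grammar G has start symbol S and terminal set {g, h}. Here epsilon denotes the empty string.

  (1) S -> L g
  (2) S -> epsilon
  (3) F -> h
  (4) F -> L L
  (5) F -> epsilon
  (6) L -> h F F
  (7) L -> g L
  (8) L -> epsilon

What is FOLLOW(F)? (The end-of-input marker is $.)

{g, h}

FIRST(L) = {epsilon, g, h}
FIRST(S) = {epsilon, g, h}  (via L g)
FIRST(F) = {epsilon, g, h}  (via L L)
FOLLOW(S) includes $ since S is the start symbol.
FOLLOW(S): S appears on no right-hand side. Thus FOLLOW(S) = {$}.
FOLLOW(F): in L->h F F (occurrence 1), F is followed by F with FIRST {epsilon, g, h}; in L->h F F (occurrence 1), the suffix after F is nullable, so FOLLOW(F) ⊇ FOLLOW(L) = {g, h}; in L->h F F (occurrence 2), the suffix after F is empty, so FOLLOW(F) ⊇ FOLLOW(L) = {g, h}. Thus FOLLOW(F) = {g, h}.
FOLLOW(L): in S->L g, L is followed by g with FIRST {g}; in F->L L (occurrence 1), L is followed by L with FIRST {epsilon, g, h}; in F->L L (occurrence 1), the suffix after L is nullable, so FOLLOW(L) ⊇ FOLLOW(F) = {g, h}; in F->L L (occurrence 2), the suffix after L is empty, so FOLLOW(L) ⊇ FOLLOW(F) = {g, h}; in L->g L, the suffix after L is empty (adds nothing new). Thus FOLLOW(L) = {g, h}.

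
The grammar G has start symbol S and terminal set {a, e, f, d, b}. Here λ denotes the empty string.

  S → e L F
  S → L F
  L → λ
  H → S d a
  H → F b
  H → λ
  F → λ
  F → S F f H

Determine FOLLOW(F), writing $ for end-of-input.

{$, b, d, e, f}

FIRST(L) = {λ}
FIRST(S) = {λ, e, f}  (via L F)
FIRST(F) = {λ, e, f}  (via S F f H)
FIRST(H) = {λ, b, d, e, f}  (via S d a, F b)
FOLLOW(S) includes $ since S is the start symbol.
FOLLOW(S): in H→S d a, S is followed by d a with FIRST {d}; in F→S F f H, S is followed by F f H with FIRST {e, f}. Thus FOLLOW(S) = {$, d, e, f}.
FOLLOW(L): in S→e L F, L is followed by F with FIRST {λ, e, f}; in S→e L F, the suffix after L is nullable, so FOLLOW(L) ⊇ FOLLOW(S) = {$, d, e, f}; in S→L F, L is followed by F with FIRST {λ, e, f}; in S→L F, the suffix after L is nullable, so FOLLOW(L) ⊇ FOLLOW(S) = {$, d, e, f}. Thus FOLLOW(L) = {$, d, e, f}.
FOLLOW(F): in S→e L F, the suffix after F is empty, so FOLLOW(F) ⊇ FOLLOW(S) = {$, d, e, f}; in S→L F, the suffix after F is empty, so FOLLOW(F) ⊇ FOLLOW(S) = {$, d, e, f}; in H→F b, F is followed by b with FIRST {b}; in F→S F f H, F is followed by f H with FIRST {f}. Thus FOLLOW(F) = {$, b, d, e, f}.
FOLLOW(H): in F→S F f H, the suffix after H is empty, so FOLLOW(H) ⊇ FOLLOW(F) = {$, b, d, e, f}. Thus FOLLOW(H) = {$, b, d, e, f}.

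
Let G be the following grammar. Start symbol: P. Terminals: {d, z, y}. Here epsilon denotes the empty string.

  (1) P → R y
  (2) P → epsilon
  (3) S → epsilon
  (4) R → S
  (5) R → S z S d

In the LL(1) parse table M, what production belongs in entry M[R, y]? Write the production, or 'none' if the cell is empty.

FIRST(S) = {epsilon}
FIRST(R) = {epsilon, z}  (via S, S z S d)
FIRST(P) = {epsilon, y, z}  (via R y)
FOLLOW(P) includes $ since P is the start symbol.
FOLLOW(R): in P→R y, R is followed by y with FIRST {y}. Thus FOLLOW(R) = {y}.
For R → S: FIRST(S) = {epsilon}, so it goes in M[R, t] for t ∈ {}; since epsilon ∈ FIRST, also for every t ∈ FOLLOW(R) = {y}.
For R → S z S d: FIRST(S z S d) = {z}, so it goes in M[R, t] for t ∈ {z}.

R → S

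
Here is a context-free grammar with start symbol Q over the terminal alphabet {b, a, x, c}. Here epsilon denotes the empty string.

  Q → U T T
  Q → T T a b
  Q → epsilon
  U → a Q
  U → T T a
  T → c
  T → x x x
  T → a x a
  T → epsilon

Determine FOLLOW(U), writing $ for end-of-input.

{$, a, c, x}

FIRST(T): from T→c we get {c}; from T→x x x we get {x}; from T→a x a we get {a}; from T→epsilon we get {epsilon}. So FIRST(T) = {epsilon, a, c, x}.
FIRST(U): from U→a Q we get {a}; from U→T T a we get {a, c, x}. So FIRST(U) = {a, c, x}.
FIRST(Q): from Q→U T T we get {a, c, x}; from Q→T T a b we get {a, c, x}; from Q→epsilon we get {epsilon}. So FIRST(Q) = {epsilon, a, c, x}.
FOLLOW(Q) includes $ since Q is the start symbol.
FOLLOW(Q): in U→a Q, the suffix after Q is empty, so FOLLOW(Q) ⊇ FOLLOW(U) = {$, a, c, x}. Thus FOLLOW(Q) = {$, a, c, x}.
FOLLOW(U): in Q→U T T, U is followed by T T with FIRST {epsilon, a, c, x}; in Q→U T T, the suffix after U is nullable, so FOLLOW(U) ⊇ FOLLOW(Q) = {$, a, c, x}. Thus FOLLOW(U) = {$, a, c, x}.
FOLLOW(T): in Q→U T T (occurrence 1), T is followed by T with FIRST {epsilon, a, c, x}; in Q→U T T (occurrence 1), the suffix after T is nullable, so FOLLOW(T) ⊇ FOLLOW(Q) = {$, a, c, x}; in Q→U T T (occurrence 2), the suffix after T is empty, so FOLLOW(T) ⊇ FOLLOW(Q) = {$, a, c, x}; in Q→T T a b (occurrence 1), T is followed by T a b with FIRST {a, c, x}; in Q→T T a b (occurrence 2), T is followed by a b with FIRST {a}; in U→T T a (occurrence 1), T is followed by T a with FIRST {a, c, x}; in U→T T a (occurrence 2), T is followed by a with FIRST {a}. Thus FOLLOW(T) = {$, a, c, x}.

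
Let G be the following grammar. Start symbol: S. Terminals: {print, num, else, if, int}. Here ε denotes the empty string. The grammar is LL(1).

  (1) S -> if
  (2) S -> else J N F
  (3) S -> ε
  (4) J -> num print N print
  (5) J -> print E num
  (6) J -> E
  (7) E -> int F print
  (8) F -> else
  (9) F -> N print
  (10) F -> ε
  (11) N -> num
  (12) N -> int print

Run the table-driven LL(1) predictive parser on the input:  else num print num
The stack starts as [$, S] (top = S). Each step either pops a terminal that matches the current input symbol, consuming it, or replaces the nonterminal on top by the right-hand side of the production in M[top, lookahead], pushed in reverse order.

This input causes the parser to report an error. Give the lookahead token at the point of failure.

     Stack                    Input                 Action
  1  $ S                      else num print num $  expand S -> else J N F
  2  $ F N J else             else num print num $  match else
  3  $ F N J                  num print num $       expand J -> num print N print
  4  $ F N print N print num  num print num $       match num
  5  $ F N print N print      print num $           match print
  6  $ F N print N            num $                 expand N -> num
  7  $ F N print num          num $                 match num
  8  $ F N print              $                     error: top is terminal print but lookahead is $

$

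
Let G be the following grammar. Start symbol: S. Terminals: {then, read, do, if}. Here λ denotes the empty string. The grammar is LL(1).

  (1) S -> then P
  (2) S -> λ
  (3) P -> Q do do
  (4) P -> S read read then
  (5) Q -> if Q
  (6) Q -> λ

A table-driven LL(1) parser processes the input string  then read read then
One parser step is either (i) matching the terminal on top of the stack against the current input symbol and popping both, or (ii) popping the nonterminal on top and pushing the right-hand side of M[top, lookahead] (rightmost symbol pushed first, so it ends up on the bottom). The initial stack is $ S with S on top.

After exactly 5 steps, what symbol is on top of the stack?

step 1: stack=$ S  input=then read read then $  — expand S -> then P
step 2: stack=$ P then  input=then read read then $  — match then
step 3: stack=$ P  input=read read then $  — expand P -> S read read then
step 4: stack=$ then read read S  input=read read then $  — expand S -> λ
step 5: stack=$ then read read  input=read read then $  — match read
Stack after step 5: $ then read (top = read).

read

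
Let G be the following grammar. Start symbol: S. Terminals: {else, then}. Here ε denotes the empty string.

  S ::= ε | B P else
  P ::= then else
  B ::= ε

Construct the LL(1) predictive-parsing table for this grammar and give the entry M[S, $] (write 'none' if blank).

FIRST(P): from P::=then else we get {then}. So FIRST(P) = {then}.
FIRST(B): from B::=ε we get {ε}. So FIRST(B) = {ε}.
FIRST(S): from S::=ε we get {ε}; from S::=B P else we get {then}. So FIRST(S) = {ε, then}.
FOLLOW(S) includes $ since S is the start symbol.
FOLLOW(S): S appears on no right-hand side. Thus FOLLOW(S) = {$}.
For S ::= ε: FIRST(ε) = {ε}, so it goes in M[S, t] for t ∈ {}; since ε ∈ FIRST, also for every t ∈ FOLLOW(S) = {$}.
For S ::= B P else: FIRST(B P else) = {then}, so it goes in M[S, t] for t ∈ {then}.

S ::= ε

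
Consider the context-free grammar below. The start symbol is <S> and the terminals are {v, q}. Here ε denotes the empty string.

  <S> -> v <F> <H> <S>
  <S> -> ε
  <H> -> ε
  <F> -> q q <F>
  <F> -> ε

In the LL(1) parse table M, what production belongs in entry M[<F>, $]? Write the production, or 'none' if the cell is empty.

FIRST(<S>): from <S>->v <F> <H> <S> we get {v}; from <S>->ε we get {ε}. So FIRST(<S>) = {ε, v}.
FIRST(<H>): from <H>->ε we get {ε}. So FIRST(<H>) = {ε}.
FIRST(<F>): from <F>->q q <F> we get {q}; from <F>->ε we get {ε}. So FIRST(<F>) = {ε, q}.
FOLLOW(<S>) includes $ since <S> is the start symbol.
FOLLOW(<S>): in <S>->v <F> <H> <S>, the suffix after <S> is empty (adds nothing new). Thus FOLLOW(<S>) = {$}.
FOLLOW(<F>): in <S>->v <F> <H> <S>, <F> is followed by <H> <S> with FIRST {ε, v}; in <S>->v <F> <H> <S>, the suffix after <F> is nullable, so FOLLOW(<F>) ⊇ FOLLOW(<S>) = {$}; in <F>->q q <F>, the suffix after <F> is empty (adds nothing new). Thus FOLLOW(<F>) = {$, v}.
For <F> -> q q <F>: FIRST(q q <F>) = {q}, so it goes in M[<F>, t] for t ∈ {q}.
For <F> -> ε: FIRST(ε) = {ε}, so it goes in M[<F>, t] for t ∈ {}; since ε ∈ FIRST, also for every t ∈ FOLLOW(<F>) = {$, v}.

<F> -> ε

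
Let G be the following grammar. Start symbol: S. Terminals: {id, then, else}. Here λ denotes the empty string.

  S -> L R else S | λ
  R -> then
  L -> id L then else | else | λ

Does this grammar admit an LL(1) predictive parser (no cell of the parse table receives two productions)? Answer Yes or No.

Yes

FIRST(S) = {λ, else, id, then}
FIRST(R) = {then}
FIRST(L) = {λ, else, id}
FOLLOW(S) = {$}
FOLLOW(R) = {else}
FOLLOW(L) = {then}
Each cell of M receives at most one production.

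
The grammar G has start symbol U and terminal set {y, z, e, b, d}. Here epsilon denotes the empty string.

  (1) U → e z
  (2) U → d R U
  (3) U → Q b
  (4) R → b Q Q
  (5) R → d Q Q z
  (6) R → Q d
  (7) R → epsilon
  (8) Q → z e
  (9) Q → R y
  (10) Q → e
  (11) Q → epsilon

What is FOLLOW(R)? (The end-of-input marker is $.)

{b, d, e, y, z}

FIRST(U): from U→e z we get {e}; from U→d R U we get {d}; from U→Q b we get {b, d, e, y, z}. So FIRST(U) = {b, d, e, y, z}.
FIRST(R): from R→b Q Q we get {b}; from R→d Q Q z we get {d}; from R→Q d we get {b, d, e, y, z}; from R→epsilon we get {epsilon}. So FIRST(R) = {epsilon, b, d, e, y, z}.
FIRST(Q): from Q→z e we get {z}; from Q→R y we get {b, d, e, y, z}; from Q→e we get {e}; from Q→epsilon we get {epsilon}. So FIRST(Q) = {epsilon, b, d, e, y, z}.
FOLLOW(U) includes $ since U is the start symbol.
FOLLOW(U): in U→d R U, the suffix after U is empty (adds nothing new). Thus FOLLOW(U) = {$}.
FOLLOW(R): in U→d R U, R is followed by U with FIRST {b, d, e, y, z}; in Q→R y, R is followed by y with FIRST {y}. Thus FOLLOW(R) = {b, d, e, y, z}.
FOLLOW(Q): in U→Q b, Q is followed by b with FIRST {b}; in R→b Q Q (occurrence 1), Q is followed by Q with FIRST {epsilon, b, d, e, y, z}; in R→b Q Q (occurrence 1), the suffix after Q is nullable, so FOLLOW(Q) ⊇ FOLLOW(R) = {b, d, e, y, z}; in R→b Q Q (occurrence 2), the suffix after Q is empty, so FOLLOW(Q) ⊇ FOLLOW(R) = {b, d, e, y, z}; in R→d Q Q z (occurrence 1), Q is followed by Q z with FIRST {b, d, e, y, z}; in R→d Q Q z (occurrence 2), Q is followed by z with FIRST {z}; in R→Q d, Q is followed by d with FIRST {d}. Thus FOLLOW(Q) = {b, d, e, y, z}.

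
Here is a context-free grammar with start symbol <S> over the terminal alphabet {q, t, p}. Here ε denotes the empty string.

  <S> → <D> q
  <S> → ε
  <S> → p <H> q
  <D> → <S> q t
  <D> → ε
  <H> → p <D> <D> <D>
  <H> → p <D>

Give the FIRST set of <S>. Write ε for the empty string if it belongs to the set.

{ε, p, q}

FIRST(<H>) = {p}
FIRST(<S>) = {ε, p, q}  (via <D> q)
FIRST(<D>) = {ε, p, q}  (via <S> q t)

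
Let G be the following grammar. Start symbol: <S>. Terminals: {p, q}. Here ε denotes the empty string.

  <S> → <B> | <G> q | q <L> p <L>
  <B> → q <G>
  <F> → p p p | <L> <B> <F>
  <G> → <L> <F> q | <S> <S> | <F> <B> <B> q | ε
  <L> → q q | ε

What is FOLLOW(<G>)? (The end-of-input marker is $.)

{$, p, q}

FIRST(<B>): from <B>→q <G> we get {q}. So FIRST(<B>) = {q}.
FIRST(<L>): from <L>→q q we get {q}; from <L>→ε we get {ε}. So FIRST(<L>) = {ε, q}.
FIRST(<F>): from <F>→p p p we get {p}; from <F>→<L> <B> <F> we get {q}. So FIRST(<F>) = {p, q}.
FIRST(<S>): from <S>→<B> we get {q}; from <S>→<G> q we get {p, q}; from <S>→q <L> p <L> we get {q}. So FIRST(<S>) = {p, q}.
FIRST(<G>): from <G>→<L> <F> q we get {p, q}; from <G>→<S> <S> we get {p, q}; from <G>→<F> <B> <B> q we get {p, q}; from <G>→ε we get {ε}. So FIRST(<G>) = {ε, p, q}.
FOLLOW(<S>) includes $ since <S> is the start symbol.
FOLLOW(<F>): in <F>→<L> <B> <F>, the suffix after <F> is empty (adds nothing new); in <G>→<L> <F> q, <F> is followed by q with FIRST {q}; in <G>→<F> <B> <B> q, <F> is followed by <B> <B> q with FIRST {q}. Thus FOLLOW(<F>) = {q}.
FOLLOW(<S>): in <G>→<S> <S> (occurrence 1), <S> is followed by <S> with FIRST {p, q}; in <G>→<S> <S> (occurrence 2), the suffix after <S> is empty, so FOLLOW(<S>) ⊇ FOLLOW(<G>) = {$, p, q}. Thus FOLLOW(<S>) = {$, p, q}.
FOLLOW(<B>): in <S>→<B>, the suffix after <B> is empty, so FOLLOW(<B>) ⊇ FOLLOW(<S>) = {$, p, q}; in <F>→<L> <B> <F>, <B> is followed by <F> with FIRST {p, q}; in <G>→<F> <B> <B> q (occurrence 1), <B> is followed by <B> q with FIRST {q}; in <G>→<F> <B> <B> q (occurrence 2), <B> is followed by q with FIRST {q}. Thus FOLLOW(<B>) = {$, p, q}.
FOLLOW(<G>): in <S>→<G> q, <G> is followed by q with FIRST {q}; in <B>→q <G>, the suffix after <G> is empty, so FOLLOW(<G>) ⊇ FOLLOW(<B>) = {$, p, q}. Thus FOLLOW(<G>) = {$, p, q}.
FOLLOW(<L>): in <S>→q <L> p <L> (occurrence 1), <L> is followed by p <L> with FIRST {p}; in <S>→q <L> p <L> (occurrence 2), the suffix after <L> is empty, so FOLLOW(<L>) ⊇ FOLLOW(<S>) = {$, p, q}; in <F>→<L> <B> <F>, <L> is followed by <B> <F> with FIRST {q}; in <G>→<L> <F> q, <L> is followed by <F> q with FIRST {p, q}. Thus FOLLOW(<L>) = {$, p, q}.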